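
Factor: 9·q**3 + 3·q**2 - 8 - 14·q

Testing divisors of the constant over divisors of the leading coefficient, q = -1 is a root, so (q + 1) divides it; the quotient is 9·q**2 - 6·q - 8.
The remaining quadratic factors as (3·q + 2)(3·q - 4).

(3·q + 2)·(3·q - 4)·(q + 1)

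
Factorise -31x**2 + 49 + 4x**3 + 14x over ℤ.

(4x - 7)(x + 1)(x - 7)

Trying the rational-root candidates, x = 7/4 is a root, giving the factor (4x - 7) and quotient x**2 - 6x - 7.
The remaining quadratic factors as (x - 7)(x + 1).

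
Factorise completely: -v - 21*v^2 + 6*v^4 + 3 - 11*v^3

Testing divisors of the constant over divisors of the leading coefficient, v = 3 is a root, giving the factor (v - 3) and quotient 6*v^3 + 7*v^2 - 1.
Continuing, v = -1/2 is a root, so (2*v + 1) is a factor; dividing leaves 3*v^2 + 2*v - 1.
The remaining quadratic factors as (v + 1)(3*v - 1).

(2*v + 1)*(3*v - 1)*(v + 1)*(v - 3)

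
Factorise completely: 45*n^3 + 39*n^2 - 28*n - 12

(3*n + 1)*(3*n - 2)*(5*n + 6)

Trying the rational-root candidates, n = 2/3 is a root, giving the factor (3*n - 2) and quotient 15*n^2 + 23*n + 6.
The remaining quadratic factors as (5*n + 6)(3*n + 1).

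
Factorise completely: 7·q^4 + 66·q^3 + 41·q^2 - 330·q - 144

(7·q + 3)·(q + 3)·(q + 8)·(q - 2)

Trying the rational-root candidates, q = -3 is a root, so (q + 3) divides it; the quotient is 7·q^3 + 45·q^2 - 94·q - 48.
Continuing, q = 2 is a root, so (q - 2) is a factor; dividing leaves 7·q^2 + 59·q + 24.
The remaining quadratic factors as (7·q + 3)(q + 8).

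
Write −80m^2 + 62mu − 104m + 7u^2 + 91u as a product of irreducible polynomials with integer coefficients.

−(10m + u + 13)(8m − 7u)

Group: −10m(8m − 7u) + (−u − 13)(8m − 7u); both groups contain (8m − 7u).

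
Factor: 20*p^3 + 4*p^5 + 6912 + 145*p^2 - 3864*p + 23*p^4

(4*p - 9)*(p + 8)*(p - 3)*(p^2 + 3*p + 32)

Among the possible rational roots, p = -8 is a root, so (p + 8) is a factor; dividing leaves 4*p^4 - 9*p^3 + 92*p^2 - 591*p + 864.
Next, p = 9/4 is a root, giving the factor (4*p - 9) and quotient p^3 + 23*p - 96.
Continuing, p = 3 is a root, so (p - 3) divides it; the quotient is p^2 + 3*p + 32.
The quadratic p^2 + 3*p + 32 has discriminant -119 < 0 and is irreducible over ℤ.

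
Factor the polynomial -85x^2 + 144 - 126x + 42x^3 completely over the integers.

(2x + 3)(3x - 8)(7x - 6)

Among the possible rational roots, x = -3/2 is a root, giving the factor (2x + 3) and quotient 21x^2 - 74x + 48.
The remaining quadratic factors as (3x - 8)(7x - 6).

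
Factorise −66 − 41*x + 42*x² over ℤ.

Need a pair with product 42·(−66) = −2772 and sum −41: that's −77 and 36.
Split the middle term: 42*x² − 77*x + 36*x − 66 = 7*x*(6*x − 11) + 6*(6*x − 11).

(6*x − 11)*(7*x + 6)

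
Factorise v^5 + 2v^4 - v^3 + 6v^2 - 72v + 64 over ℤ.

Testing divisors of the constant over divisors of the leading coefficient, v = 2 is a root, so (v - 2) is a factor; dividing leaves v^4 + 4v^3 + 7v^2 + 20v - 32.
Next, v = -4 is a root, so (v + 4) divides it; the quotient is v^3 + 7v - 8.
Continuing, v = 1 is a root, so (v - 1) divides it; the quotient is v^2 + v + 8.
The quadratic v^2 + v + 8 has discriminant -31 < 0 and is irreducible over ℤ.

(v + 4)(v - 1)(v - 2)(v^2 + v + 8)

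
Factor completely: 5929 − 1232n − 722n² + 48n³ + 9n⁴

Testing divisors of the constant over divisors of the leading coefficient, n = 7/3 is a root, giving the factor (3n − 7) and quotient 3n³ + 23n² − 187n − 847.
Next, n = −11 is a root, so (n + 11) is a factor; dividing leaves 3n² − 10n − 77.
The remaining quadratic factors as (3n + 11)(n − 7).

(3n + 11)(3n − 7)(n + 11)(n − 7)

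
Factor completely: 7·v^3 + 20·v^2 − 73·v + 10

Trying the rational-root candidates, v = −5 is a root, so (v + 5) divides it; the quotient is 7·v^2 − 15·v + 2.
The remaining quadratic factors as (v − 2)(7·v − 1).

(7·v − 1)·(v + 5)·(v − 2)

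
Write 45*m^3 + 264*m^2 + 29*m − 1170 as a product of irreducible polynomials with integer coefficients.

By the rational root theorem, m = −13/3 is a root, so (3*m + 13) divides it; the quotient is 15*m^2 + 23*m − 90.
The remaining quadratic factors as (3*m + 10)(5*m − 9).

(3*m + 10)*(3*m + 13)*(5*m − 9)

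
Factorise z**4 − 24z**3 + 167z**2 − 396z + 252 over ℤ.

(z − 1)(z − 14)(z − 3)(z − 6)

Among the possible rational roots, z = 14 is a root, so (z − 14) divides it; the quotient is z**3 − 10z**2 + 27z − 18.
Continuing, z = 3 is a root, giving the factor (z − 3) and quotient z**2 − 7z + 6.
The remaining quadratic factors as (z − 1)(z − 6).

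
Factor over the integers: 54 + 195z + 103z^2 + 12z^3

Testing divisors of the constant over divisors of the leading coefficient, z = −1/3 is a root, so (3z + 1) is a factor; dividing leaves 4z^2 + 33z + 54.
The remaining quadratic factors as (4z + 9)(z + 6).

(3z + 1)(4z + 9)(z + 6)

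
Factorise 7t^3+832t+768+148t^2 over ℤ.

Trying the rational-root candidates, t = -12 is a root, so (t+12) is a factor; dividing leaves 7t^2+64t+64.
The remaining quadratic factors as (7t+8)(t+8).

(7t+8)(t+12)(t+8)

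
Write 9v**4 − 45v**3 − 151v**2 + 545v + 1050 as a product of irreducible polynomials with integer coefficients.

(3v + 5)(3v − 14)(v + 3)(v − 5)

Testing divisors of the constant over divisors of the leading coefficient, v = 14/3 is a root, giving the factor (3v − 14) and quotient 3v**3 − v**2 − 55v − 75.
Then v = −3 is a root, so (v + 3) is a factor; dividing leaves 3v**2 − 10v − 25.
The remaining quadratic factors as (v − 5)(3v + 5).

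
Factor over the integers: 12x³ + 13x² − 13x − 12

Testing divisors of the constant over divisors of the leading coefficient, x = −4/3 is a root, so (3x + 4) divides it; the quotient is 4x² − x − 3.
The remaining quadratic factors as (x − 1)(4x + 3).

(3x + 4)(4x + 3)(x − 1)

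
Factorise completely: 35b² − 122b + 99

Need a pair with product 35·99 = 3465 and sum −122: that's −45 and −77.
Split the middle term: 35b² − 45b − 77b + 99 = 5b(7b − 9) − 11(7b − 9).

(5b − 11)(7b − 9)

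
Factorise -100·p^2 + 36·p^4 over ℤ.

Pull out the common factor 4·p^2; 9·p^2 - 25 is a difference of squares.

4·p^2·(3·p + 5)·(3·p - 5)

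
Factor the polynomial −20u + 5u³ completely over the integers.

Pull out the common factor 5u; u² − 4 is a difference of squares.

5u(u + 2)(u − 2)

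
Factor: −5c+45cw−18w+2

(5c−2)(9w−1)

Group as (45cw−5c) + (−18w+2) = 5c(9w−1) − 2(9w−1).
Both groups share the factor (9w−1).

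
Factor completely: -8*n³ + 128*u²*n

8*n*(4*u - n)*(4*u + n)

Pull out the common factor 8*n; 16*u² - n² is a difference of squares.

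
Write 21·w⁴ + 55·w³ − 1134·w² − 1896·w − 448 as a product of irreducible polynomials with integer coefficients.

Testing divisors of the constant over divisors of the leading coefficient, w = −4/3 is a root, giving the factor (3·w + 4) and quotient 7·w³ + 9·w² − 390·w − 112.
Next, w = −8 is a root, so (w + 8) divides it; the quotient is 7·w² − 47·w − 14.
The remaining quadratic factors as (w − 7)(7·w + 2).

(3·w + 4)·(7·w + 2)·(w + 8)·(w − 7)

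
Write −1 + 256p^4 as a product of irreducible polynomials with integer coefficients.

Difference of squares twice: with A = 4p and B = 1, A⁴ − B⁴ = (A² − B²)(A² + B²), and A² − B² factors again.

(4p + 1)(4p − 1)(16p^2 + 1)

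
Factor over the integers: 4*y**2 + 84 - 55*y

Need a pair with product 4·84 = 336 and sum -55: that's -7 and -48.
Split the middle term: 4*y**2 - 7*y - 48*y + 84 = y*(4*y - 7) - 12*(4*y - 7).

(4*y - 7)*(y - 12)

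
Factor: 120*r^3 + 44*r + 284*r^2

Pull out the common factor 4*r, then factor the remaining trinomial.

4*r*(5*r + 11)*(6*r + 1)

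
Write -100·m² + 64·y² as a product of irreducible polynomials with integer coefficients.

4·(4·y - 5·m)·(4·y + 5·m)

Pull out the common factor 4; 16·y² - 25·m² is a difference of squares.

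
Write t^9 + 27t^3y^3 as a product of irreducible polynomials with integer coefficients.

Every term has a factor of t^3; factoring it out leaves t^6 + 27y^3.
Recognize a sum of cubes with the parts 3y and t^2.

t^3(t^2 + 3y)(t^4 - 3t^2y + 9y^2)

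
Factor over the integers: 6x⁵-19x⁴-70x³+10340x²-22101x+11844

(6x-7)(x+12)(x-1)(x²-13x+141)

Among the possible rational roots, x = 1 is a root, so (x-1) divides it; the quotient is 6x⁴-13x³-83x²+10257x-11844.
Continuing, x = -12 is a root, so (x+12) is a factor; dividing leaves 6x³-85x²+937x-987.
Next, x = 7/6 is a root, so (6x-7) is a factor; dividing leaves x²-13x+141.
The quadratic x²-13x+141 has discriminant -395 < 0 and is irreducible over ℤ.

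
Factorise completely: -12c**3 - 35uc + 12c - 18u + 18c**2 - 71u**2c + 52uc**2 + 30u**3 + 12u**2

(3u - 2c)(5u - 6c - 3)(2u - c + 2)

Group: 3u(10u**2 - 17uc + 4u + 6c**2 - 9c - 6) - 2c(10u**2 - 17uc + 4u + 6c**2 - 9c - 6); both groups contain (10u**2 - 17uc + 4u + 6c**2 - 9c - 6), so (3u - 2c) is a factor with cofactor 10u**2 - 17uc + 4u + 6c**2 - 9c - 6.
The cofactor groups again: 10u**2 - 17uc + 4u + 6c**2 - 9c - 6 = 2u(5u - 6c - 3) + (-c + 2)(5u - 6c - 3); both groups contain (5u - 6c - 3), giving (2u - c + 2)(5u - 6c - 3).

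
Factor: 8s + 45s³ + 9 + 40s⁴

(8s + 9)(5s³ + 1)

Group as (40s⁴ + 8s) + (45s³ + 9) = 8s(5s³ + 1) + 9(5s³ + 1).
Both groups share the factor (5s³ + 1).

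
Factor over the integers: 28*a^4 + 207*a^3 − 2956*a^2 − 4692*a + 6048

(4*a + 9)*(7*a − 6)*(a + 14)*(a − 8)

Trying the rational-root candidates, a = −14 is a root, so (a + 14) is a factor; dividing leaves 28*a^3 − 185*a^2 − 366*a + 432.
Next, a = 8 is a root, so (a − 8) is a factor; dividing leaves 28*a^2 + 39*a − 54.
The remaining quadratic factors as (7*a − 6)(4*a + 9).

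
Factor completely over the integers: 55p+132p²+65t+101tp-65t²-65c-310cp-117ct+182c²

(13c-13t-11p)(14c+5t-12p-5)

Group: 13c(14c+5t-12p-5) + (-13t-11p)(14c+5t-12p-5); both groups contain (14c+5t-12p-5).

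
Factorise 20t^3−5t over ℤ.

Pull out the common factor 5t; 4t^2−1 is a difference of squares.

5t(2t+1)(2t−1)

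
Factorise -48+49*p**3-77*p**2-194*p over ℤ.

Trying the rational-root candidates, p = -8/7 is a root, so (7*p+8) is a factor; dividing leaves 7*p**2-19*p-6.
The remaining quadratic factors as (7*p+2)(p-3).

(7*p+2)*(7*p+8)*(p-3)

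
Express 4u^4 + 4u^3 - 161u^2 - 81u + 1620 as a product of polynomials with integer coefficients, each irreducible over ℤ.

Trying the rational-root candidates, u = -9/2 is a root, so (2u + 9) divides it; the quotient is 2u^3 - 7u^2 - 49u + 180.
Then u = -5 is a root, so (u + 5) is a factor; dividing leaves 2u^2 - 17u + 36.
The remaining quadratic factors as (2u - 9)(u - 4).

(2u + 9)(2u - 9)(u + 5)(u - 4)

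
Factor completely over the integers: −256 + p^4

Difference of squares twice: with A = p and B = 4, A⁴ − B⁴ = (A² − B²)(A² + B²), and A² − B² factors again.

(p + 4)(p − 4)(p^2 + 16)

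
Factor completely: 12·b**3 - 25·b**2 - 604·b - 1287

Testing divisors of the constant over divisors of the leading coefficient, b = -11/3 is a root, so (3·b + 11) divides it; the quotient is 4·b**2 - 23·b - 117.
The remaining quadratic factors as (b - 9)(4·b + 13).

(3·b + 11)·(4·b + 13)·(b - 9)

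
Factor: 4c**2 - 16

Every term has a factor of 4. Then c**2 - 4 = (c)² − (2)².

4(c + 2)(c - 2)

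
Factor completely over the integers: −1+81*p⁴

Difference of squares twice: with A = 3*p and B = 1, A⁴ − B⁴ = (A² − B²)(A² + B²), and A² − B² factors again.

(3*p+1)*(3*p−1)*(9*p²+1)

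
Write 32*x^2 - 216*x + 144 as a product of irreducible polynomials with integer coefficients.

Pull out the common factor 8, then factor the remaining trinomial.

8*(4*x - 3)*(x - 6)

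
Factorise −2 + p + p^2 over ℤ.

Two integers with product −2 and sum 1 are −1 and 2.

(p + 2)*(p − 1)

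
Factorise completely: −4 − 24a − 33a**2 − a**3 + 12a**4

(3a + 2)(4a + 1)(a + 1)(a − 2)

By the rational root theorem, a = −1 is a root, so (a + 1) divides it; the quotient is 12a**3 − 13a**2 − 20a − 4.
Then a = 2 is a root, so (a − 2) is a factor; dividing leaves 12a**2 + 11a + 2.
The remaining quadratic factors as (3a + 2)(4a + 1).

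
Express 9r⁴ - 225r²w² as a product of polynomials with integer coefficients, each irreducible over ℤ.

9r²(r + 5w)(r - 5w)

Every term has a factor of 9r². Then r² - 25w² = (r)² − (5w)².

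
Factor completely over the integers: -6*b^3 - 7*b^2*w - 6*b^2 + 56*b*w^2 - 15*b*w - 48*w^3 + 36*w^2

Group: 2*b*(-3*b^2 - 8*b*w - 3*b + 16*w^2 - 12*w) - 3*w*(-3*b^2 - 8*b*w - 3*b + 16*w^2 - 12*w); both groups contain (-3*b^2 - 8*b*w - 3*b + 16*w^2 - 12*w), so (2*b - 3*w) is a factor with cofactor -3*b^2 - 8*b*w - 3*b + 16*w^2 - 12*w.
The cofactor groups again: -3*b^2 - 8*b*w - 3*b + 16*w^2 - 12*w = -3*b*(b + 4*w) + (4*w - 3)*(b + 4*w); both groups contain (b + 4*w), giving -(3*b - 4*w + 3)*(b + 4*w).

-(2*b - 3*w)*(3*b - 4*w + 3)*(b + 4*w)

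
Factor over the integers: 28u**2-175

7(2u+5)(2u-5)

Factor out 7, leaving 4u**2-25, which is a difference of two squares.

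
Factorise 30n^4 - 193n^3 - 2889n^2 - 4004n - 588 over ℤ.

Testing divisors of the constant over divisors of the leading coefficient, n = -7/5 is a root, so (5n + 7) is a factor; dividing leaves 6n^3 - 47n^2 - 512n - 84.
Next, n = 14 is a root, so (n - 14) is a factor; dividing leaves 6n^2 + 37n + 6.
The remaining quadratic factors as (n + 6)(6n + 1).

(5n + 7)(6n + 1)(n + 6)(n - 14)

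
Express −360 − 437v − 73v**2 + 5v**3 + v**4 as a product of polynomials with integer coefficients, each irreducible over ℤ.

(v + 1)(v + 5)(v + 8)(v − 9)

By the rational root theorem, v = −1 is a root, so (v + 1) is a factor; dividing leaves v**3 + 4v**2 − 77v − 360.
Continuing, v = −5 is a root, giving the factor (v + 5) and quotient v**2 − v − 72.
The remaining quadratic factors as (v + 8)(v − 9).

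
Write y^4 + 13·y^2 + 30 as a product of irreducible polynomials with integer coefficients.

(y^2 + 10)·(y^2 + 3)

Substitute u = y^2 to get a quadratic in u, then factor.
y^2 + 10 is irreducible over ℤ (always positive, so no real roots).
y^2 + 3 is irreducible over ℤ (always positive, so no real roots).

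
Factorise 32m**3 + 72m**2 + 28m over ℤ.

Pull out the common factor 4m, then factor the remaining trinomial.

4m(2m + 1)(4m + 7)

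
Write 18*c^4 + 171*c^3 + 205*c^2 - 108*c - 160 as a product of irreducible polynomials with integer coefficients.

Testing divisors of the constant over divisors of the leading coefficient, c = -1 is a root, so (c + 1) is a factor; dividing leaves 18*c^3 + 153*c^2 + 52*c - 160.
Then c = 5/6 is a root, so (6*c - 5) is a factor; dividing leaves 3*c^2 + 28*c + 32.
The remaining quadratic factors as (c + 8)(3*c + 4).

(3*c + 4)*(6*c - 5)*(c + 1)*(c + 8)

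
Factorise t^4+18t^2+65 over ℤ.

Substitute u = t^2 to get a quadratic in u, then factor.
t^2+5 is irreducible over ℤ (always positive, so no real roots).
t^2+13 is irreducible over ℤ (always positive, so no real roots).

(t^2+13)(t^2+5)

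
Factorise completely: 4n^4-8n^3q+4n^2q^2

Pull out the common factor 4n^2, leaving n^2-2nq+q^2.
Recognize a perfect-square trinomial with the parts n and q.

4n^2(n-q)^2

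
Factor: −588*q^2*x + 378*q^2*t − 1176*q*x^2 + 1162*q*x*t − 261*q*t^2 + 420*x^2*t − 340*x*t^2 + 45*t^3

Group: 14*q*(−42*q*x + 27*q*t − 84*x^2 + 68*x*t − 9*t^2) − 5*t*(−42*q*x + 27*q*t − 84*x^2 + 68*x*t − 9*t^2); both groups contain (−42*q*x + 27*q*t − 84*x^2 + 68*x*t − 9*t^2), so (14*q − 5*t) is a factor with cofactor −42*q*x + 27*q*t − 84*x^2 + 68*x*t − 9*t^2.
The cofactor groups again: −42*q*x + 27*q*t − 84*x^2 + 68*x*t − 9*t^2 = −14*x*(3*q + 6*x − t) + 9*t*(3*q + 6*x − t); both groups contain (3*q + 6*x − t), giving −(14*x − 9*t)*(3*q + 6*x − t).

−(14*x − 9*t)*(14*q − 5*t)*(3*q + 6*x − t)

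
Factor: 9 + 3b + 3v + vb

Group as (vb + 3v) + (3b + 9) = v(b + 3) + 3(b + 3).
Both groups share the factor (b + 3).

(b + 3)(v + 3)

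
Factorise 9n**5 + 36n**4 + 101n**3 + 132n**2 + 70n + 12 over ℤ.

(3n + 1)(3n + 2)(n + 1)(n**2 + 2n + 6)

By the rational root theorem, n = -2/3 is a root, so (3n + 2) is a factor; dividing leaves 3n**4 + 10n**3 + 27n**2 + 26n + 6.
Then n = -1/3 is a root, giving the factor (3n + 1) and quotient n**3 + 3n**2 + 8n + 6.
Continuing, n = -1 is a root, so (n + 1) is a factor; dividing leaves n**2 + 2n + 6.
The quadratic n**2 + 2n + 6 has discriminant -20 < 0 and is irreducible over ℤ.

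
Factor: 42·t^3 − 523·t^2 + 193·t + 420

Trying the rational-root candidates, t = 12 is a root, so (t − 12) is a factor; dividing leaves 42·t^2 − 19·t − 35.
The remaining quadratic factors as (6·t − 7)(7·t + 5).

(6·t − 7)·(7·t + 5)·(t − 12)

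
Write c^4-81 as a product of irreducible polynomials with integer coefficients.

(c+3)(c-3)(c^2+9)

Write as (c^2)² − (9)², then factor c^2-9 once more.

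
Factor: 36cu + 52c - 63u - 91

(4c - 7)(9u + 13)

Group as (36cu + 52c) + (-63u - 91) = 4c(9u + 13) - 7(9u + 13).
Both groups share the factor (9u + 13).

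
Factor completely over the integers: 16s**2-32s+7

Need a pair with product 16·7 = 112 and sum -32: that's -4 and -28.
Split the middle term: 16s**2-4s - 28s+7 = 4s(4s-1) - 7(4s-1).

(4s-1)(4s-7)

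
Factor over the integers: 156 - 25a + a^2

Two integers with product 156 and sum -25 are -13 and -12.

(a - 12)(a - 13)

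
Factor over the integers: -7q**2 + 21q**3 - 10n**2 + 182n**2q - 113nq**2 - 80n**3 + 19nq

-(2n - q)(5n - 7q)(8n - 3q + 1)

Group: 2n(-40n**2 + 71nq - 5n - 21q**2 + 7q) - q(-40n**2 + 71nq - 5n - 21q**2 + 7q); both groups contain (-40n**2 + 71nq - 5n - 21q**2 + 7q), so (2n - q) is a factor with cofactor -40n**2 + 71nq - 5n - 21q**2 + 7q.
The cofactor groups again: -40n**2 + 71nq - 5n - 21q**2 + 7q = -8n(5n - 7q) + (3q - 1)(5n - 7q); both groups contain (5n - 7q), giving -(8n - 3q + 1)(5n - 7q).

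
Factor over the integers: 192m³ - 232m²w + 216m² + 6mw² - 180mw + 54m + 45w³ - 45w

Group: 8m(24m² - 38mw + 18m + 15w² - 15w) + (3w + 3)(24m² - 38mw + 18m + 15w² - 15w); both groups contain (24m² - 38mw + 18m + 15w² - 15w), so (8m + 3w + 3) is a factor with cofactor 24m² - 38mw + 18m + 15w² - 15w.
The cofactor groups again: 24m² - 38mw + 18m + 15w² - 15w = 6m(4m - 3w + 3) - 5w(4m - 3w + 3); both groups contain (4m - 3w + 3), giving (6m - 5w)(4m - 3w + 3).

(4m - 3w + 3)(6m - 5w)(8m + 3w + 3)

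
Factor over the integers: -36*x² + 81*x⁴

Factor out 9*x², leaving 9*x² - 4, which is a difference of two squares.

9*x²*(3*x + 2)*(3*x - 2)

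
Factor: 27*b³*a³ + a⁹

a³*(3*b + a²)*(9*b² - 3*b*a² + a⁴)

Pull out the common factor a³, leaving 27*b³ + a⁶.
Recognize a sum of cubes with the parts 3*b and a².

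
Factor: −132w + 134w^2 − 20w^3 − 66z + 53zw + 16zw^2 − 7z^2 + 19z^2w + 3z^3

Group: 3z(z^2 + 7zw − 6z + 10w^2 − 12w) + (−2w + 11)(z^2 + 7zw − 6z + 10w^2 − 12w); both groups contain (z^2 + 7zw − 6z + 10w^2 − 12w), so (3z − 2w + 11) is a factor with cofactor z^2 + 7zw − 6z + 10w^2 − 12w.
The cofactor groups again: z^2 + 7zw − 6z + 10w^2 − 12w = z(z + 2w) + (5w − 6)(z + 2w); both groups contain (z + 2w), giving (z + 5w − 6)(z + 2w).

(3z − 2w + 11)(z + 2w)(z + 5w − 6)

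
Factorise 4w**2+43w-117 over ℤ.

Need a pair with product 4·(-117) = -468 and sum 43: that's 52 and -9.
Split the middle term: 4w**2+52w - 9w-117 = 4w(w+13) - 9(w+13).

(4w-9)(w+13)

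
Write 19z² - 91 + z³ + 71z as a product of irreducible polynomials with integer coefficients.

(z + 13)(z + 7)(z - 1)

Trying the rational-root candidates, z = 1 is a root, so (z - 1) divides it; the quotient is z² + 20z + 91.
The remaining quadratic factors as (z + 13)(z + 7).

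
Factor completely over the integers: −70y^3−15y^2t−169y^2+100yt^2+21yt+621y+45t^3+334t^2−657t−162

Group: 5y(−14y^2+11yt−59y+9t^2+83t+18) + (5t−9)(−14y^2+11yt−59y+9t^2+83t+18); both groups contain (−14y^2+11yt−59y+9t^2+83t+18), so (5y+5t−9) is a factor with cofactor −14y^2+11yt−59y+9t^2+83t+18.
The cofactor groups again: −14y^2+11yt−59y+9t^2+83t+18 = −2y(7y−9t−2) + (−t−9)(7y−9t−2); both groups contain (7y−9t−2), giving −(2y+t+9)(7y−9t−2).

−(7y−9t−2)(5y+5t−9)(2y+t+9)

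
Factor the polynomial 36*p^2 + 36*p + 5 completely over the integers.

(6*p + 1)*(6*p + 5)

Need a pair with product 36·5 = 180 and sum 36: that's 30 and 6.
Split the middle term: 36*p^2 + 30*p + 6*p + 5 = 6*p*(6*p + 5) + (6*p + 5).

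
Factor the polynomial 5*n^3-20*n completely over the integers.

Factor out 5*n, leaving n^2-4, which is a difference of two squares.

5*n*(n+2)*(n-2)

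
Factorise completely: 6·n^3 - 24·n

6·n·(n + 2)·(n - 2)

Pull out the common factor 6·n; n^2 - 4 is a difference of squares.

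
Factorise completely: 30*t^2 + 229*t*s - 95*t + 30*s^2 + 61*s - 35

(2*t + 15*s - 7)*(15*t + 2*s + 5)

Group: 15*t*(2*t + 15*s - 7) + (2*s + 5)*(2*t + 15*s - 7); both groups contain (2*t + 15*s - 7).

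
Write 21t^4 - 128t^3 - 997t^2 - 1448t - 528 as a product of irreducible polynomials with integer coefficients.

Trying the rational-root candidates, t = -4/7 is a root, giving the factor (7t + 4) and quotient 3t^3 - 20t^2 - 131t - 132.
Next, t = 11 is a root, so (t - 11) divides it; the quotient is 3t^2 + 13t + 12.
The remaining quadratic factors as (t + 3)(3t + 4).

(3t + 4)(7t + 4)(t + 3)(t - 11)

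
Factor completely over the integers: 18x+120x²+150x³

Pull out the common factor 6x, then factor the remaining trinomial.

6x(5x+1)(5x+3)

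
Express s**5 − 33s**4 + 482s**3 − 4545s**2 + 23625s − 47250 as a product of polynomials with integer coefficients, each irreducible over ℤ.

(s − 15)(s − 5)(s − 6)(s**2 − 7s + 105)

Among the possible rational roots, s = 6 is a root, so (s − 6) divides it; the quotient is s**4 − 27s**3 + 320s**2 − 2625s + 7875.
Next, s = 15 is a root, so (s − 15) divides it; the quotient is s**3 − 12s**2 + 140s − 525.
Continuing, s = 5 is a root, so (s − 5) divides it; the quotient is s**2 − 7s + 105.
The quadratic s**2 − 7s + 105 has discriminant −371 < 0 and is irreducible over ℤ.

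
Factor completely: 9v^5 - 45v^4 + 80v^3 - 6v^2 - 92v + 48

(3v - 2)(3v - 4)(v + 1)(v^2 - 4v + 6)

By the rational root theorem, v = 4/3 is a root, so (3v - 4) divides it; the quotient is 3v^4 - 11v^3 + 12v^2 + 14v - 12.
Continuing, v = -1 is a root, giving the factor (v + 1) and quotient 3v^3 - 14v^2 + 26v - 12.
Continuing, v = 2/3 is a root, so (3v - 2) divides it; the quotient is v^2 - 4v + 6.
The quadratic v^2 - 4v + 6 has discriminant -8 < 0 and is irreducible over ℤ.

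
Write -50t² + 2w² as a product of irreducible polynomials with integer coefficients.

Every term has a factor of 2. Then w² - 25t² = (w)² − (5t)².

2(w - 5t)(w + 5t)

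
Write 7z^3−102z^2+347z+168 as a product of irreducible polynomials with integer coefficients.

By the rational root theorem, z = 7 is a root, giving the factor (z−7) and quotient 7z^2−53z−24.
The remaining quadratic factors as (z−8)(7z+3).

(7z+3)(z−7)(z−8)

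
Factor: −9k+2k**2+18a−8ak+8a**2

Group: 4a(2a−k) + (−2k+9)(2a−k); both groups contain (2a−k).

(2a−k)(4a−2k+9)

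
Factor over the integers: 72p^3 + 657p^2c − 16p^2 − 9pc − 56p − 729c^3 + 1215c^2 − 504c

(9p − 9c + 7)(8p + 9c − 8)(p + 9c)

Group: 9p(8p^2 + 81pc − 8p + 81c^2 − 72c) + (−9c + 7)(8p^2 + 81pc − 8p + 81c^2 − 72c); both groups contain (8p^2 + 81pc − 8p + 81c^2 − 72c), so (9p − 9c + 7) is a factor with cofactor 8p^2 + 81pc − 8p + 81c^2 − 72c.
The cofactor groups again: 8p^2 + 81pc − 8p + 81c^2 − 72c = 8p(p + 9c) + (9c − 8)(p + 9c); both groups contain (p + 9c), giving (8p + 9c − 8)(p + 9c).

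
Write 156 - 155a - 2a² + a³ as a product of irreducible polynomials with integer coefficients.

(a + 12)(a - 1)(a - 13)

Testing divisors of the constant over divisors of the leading coefficient, a = 1 is a root, so (a - 1) divides it; the quotient is a² - a - 156.
The remaining quadratic factors as (a - 13)(a + 12).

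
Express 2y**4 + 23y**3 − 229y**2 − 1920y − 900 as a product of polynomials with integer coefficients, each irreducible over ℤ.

Among the possible rational roots, y = −1/2 is a root, giving the factor (2y + 1) and quotient y**3 + 11y**2 − 120y − 900.
Continuing, y = −6 is a root, giving the factor (y + 6) and quotient y**2 + 5y − 150.
The remaining quadratic factors as (y + 15)(y − 10).

(2y + 1)(y + 15)(y + 6)(y − 10)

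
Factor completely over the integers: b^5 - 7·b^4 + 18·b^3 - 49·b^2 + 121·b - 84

(b - 1)·(b - 3)·(b - 4)·(b^2 + b + 7)

Among the possible rational roots, b = 1 is a root, giving the factor (b - 1) and quotient b^4 - 6·b^3 + 12·b^2 - 37·b + 84.
Then b = 3 is a root, giving the factor (b - 3) and quotient b^3 - 3·b^2 + 3·b - 28.
Continuing, b = 4 is a root, so (b - 4) is a factor; dividing leaves b^2 + b + 7.
The quadratic b^2 + b + 7 has discriminant -27 < 0 and is irreducible over ℤ.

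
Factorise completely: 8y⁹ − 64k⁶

−8(2k² − y³)(4k⁴ + 2k²y³ + y⁶)

Pull out the common factor 8, leaving −8k⁶ + y⁹.
Recognize a difference of cubes with the parts y³ and 2k².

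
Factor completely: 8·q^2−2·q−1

(2·q−1)·(4·q+1)

Need a pair with product 8·(−1) = −8 and sum −2: that's −4 and 2.
Split the middle term: 8·q^2−4·q + 2·q−1 = 4·q·(2·q−1) + (2·q−1).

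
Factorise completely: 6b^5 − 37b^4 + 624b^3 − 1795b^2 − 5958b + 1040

(6b − 1)(b + 2)(b − 5)(b^2 − 3b + 104)

Among the possible rational roots, b = −2 is a root, so (b + 2) divides it; the quotient is 6b^4 − 49b^3 + 722b^2 − 3239b + 520.
Next, b = 5 is a root, so (b − 5) divides it; the quotient is 6b^3 − 19b^2 + 627b − 104.
Then b = 1/6 is a root, so (6b − 1) divides it; the quotient is b^2 − 3b + 104.
The quadratic b^2 − 3b + 104 has discriminant −407 < 0 and is irreducible over ℤ.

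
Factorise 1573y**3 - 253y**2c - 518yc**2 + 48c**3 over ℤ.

Group: 11y(143y**2 - 101yc + 8c**2) + 6c(143y**2 - 101yc + 8c**2); both groups contain (143y**2 - 101yc + 8c**2), so (11y + 6c) is a factor with cofactor 143y**2 - 101yc + 8c**2.
The cofactor groups again: 143y**2 - 101yc + 8c**2 = 13y(11y - c) - 8c(11y - c); both groups contain (11y - c), giving (13y - 8c)(11y - c).

(13y - 8c)(11y - c)(11y + 6c)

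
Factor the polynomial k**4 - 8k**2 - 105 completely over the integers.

Substitute u = k**2 to get a quadratic in u, then factor.
k**2 - 15 is irreducible over ℤ (15 is not a perfect square).
k**2 + 7 is irreducible over ℤ (always positive, so no real roots).

(k**2 + 7)(k**2 - 15)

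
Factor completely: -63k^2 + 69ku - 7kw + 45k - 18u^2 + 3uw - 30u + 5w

-(7k - 3u - 5)(9k - 6u + w)

Group: -7k(9k - 6u + w) + (3u + 5)(9k - 6u + w); both groups contain (9k - 6u + w).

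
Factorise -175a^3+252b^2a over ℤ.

Factor out 7a, leaving 36b^2-25a^2, which is a difference of two squares.

7a(6b-5a)(6b+5a)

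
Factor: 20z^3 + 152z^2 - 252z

4z(5z - 7)(z + 9)

Pull out the common factor 4z, then factor the remaining trinomial.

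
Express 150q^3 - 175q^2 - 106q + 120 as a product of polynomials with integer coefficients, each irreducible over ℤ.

(5q - 4)(5q - 6)(6q + 5)

Trying the rational-root candidates, q = 4/5 is a root, so (5q - 4) is a factor; dividing leaves 30q^2 - 11q - 30.
The remaining quadratic factors as (5q - 6)(6q + 5).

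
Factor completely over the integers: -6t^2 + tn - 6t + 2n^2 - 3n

Group: -2t(3t - 2n + 3) - n(3t - 2n + 3); both groups contain (3t - 2n + 3).

-(3t - 2n + 3)(2t + n)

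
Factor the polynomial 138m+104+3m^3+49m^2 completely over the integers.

(3m+4)(m+13)(m+2)

Among the possible rational roots, m = -2 is a root, giving the factor (m+2) and quotient 3m^2+43m+52.
The remaining quadratic factors as (3m+4)(m+13).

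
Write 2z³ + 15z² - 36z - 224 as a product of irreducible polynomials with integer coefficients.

By the rational root theorem, z = -8 is a root, so (z + 8) divides it; the quotient is 2z² - z - 28.
The remaining quadratic factors as (2z + 7)(z - 4).

(2z + 7)(z + 8)(z - 4)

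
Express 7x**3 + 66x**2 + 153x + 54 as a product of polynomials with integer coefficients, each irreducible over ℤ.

(7x + 3)(x + 3)(x + 6)

Trying the rational-root candidates, x = -6 is a root, so (x + 6) divides it; the quotient is 7x**2 + 24x + 9.
The remaining quadratic factors as (x + 3)(7x + 3).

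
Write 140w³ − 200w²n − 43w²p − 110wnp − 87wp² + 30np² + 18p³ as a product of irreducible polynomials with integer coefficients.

(7w − 10n − 6p)(5w − p)(4w + 3p)

Group: 7w(20w² + 11wp − 3p²) + (−10n − 6p)(20w² + 11wp − 3p²); both groups contain (20w² + 11wp − 3p²), so (7w − 10n − 6p) is a factor with cofactor 20w² + 11wp − 3p².
The cofactor groups again: 20w² + 11wp − 3p² = 5w(4w + 3p) − p(4w + 3p); both groups contain (4w + 3p), giving (5w − p)(4w + 3p).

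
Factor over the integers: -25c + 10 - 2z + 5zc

(5c - 2)(z - 5)

Group as (5zc - 2z) + (-25c + 10) = z(5c - 2) - 5(5c - 2).
Both groups share the factor (5c - 2).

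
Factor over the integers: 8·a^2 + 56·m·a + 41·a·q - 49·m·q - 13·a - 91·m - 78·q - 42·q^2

Group: 8·a·(7·m + a + 6·q) + (-7·q - 13)·(7·m + a + 6·q); both groups contain (7·m + a + 6·q).

(8·a - 7·q - 13)·(7·m + a + 6·q)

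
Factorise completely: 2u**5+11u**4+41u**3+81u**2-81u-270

Among the possible rational roots, u = -3 is a root, so (u+3) is a factor; dividing leaves 2u**4+5u**3+26u**2+3u-90.
Next, u = 3/2 is a root, so (2u-3) divides it; the quotient is u**3+4u**2+19u+30.
Continuing, u = -2 is a root, giving the factor (u+2) and quotient u**2+2u+15.
The quadratic u**2+2u+15 has discriminant -56 < 0 and is irreducible over ℤ.

(2u-3)(u+2)(u+3)(u**2+2u+15)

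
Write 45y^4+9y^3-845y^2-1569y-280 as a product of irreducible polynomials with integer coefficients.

Testing divisors of the constant over divisors of the leading coefficient, y = -7/3 is a root, so (3y+7) is a factor; dividing leaves 15y^3-32y^2-207y-40.
Next, y = 5 is a root, so (y-5) is a factor; dividing leaves 15y^2+43y+8.
The remaining quadratic factors as (3y+8)(5y+1).

(3y+7)(3y+8)(5y+1)(y-5)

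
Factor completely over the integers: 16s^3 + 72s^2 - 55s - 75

Among the possible rational roots, s = -3/4 is a root, so (4s + 3) is a factor; dividing leaves 4s^2 + 15s - 25.
The remaining quadratic factors as (4s - 5)(s + 5).

(4s + 3)(4s - 5)(s + 5)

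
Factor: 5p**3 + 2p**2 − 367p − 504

(5p + 7)(p + 8)(p − 9)

Among the possible rational roots, p = 9 is a root, so (p − 9) divides it; the quotient is 5p**2 + 47p + 56.
The remaining quadratic factors as (5p + 7)(p + 8).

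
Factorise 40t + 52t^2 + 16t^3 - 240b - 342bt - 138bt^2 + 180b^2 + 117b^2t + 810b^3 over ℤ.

(15b + 8t + 10)(6b - t)(9b - 2t - 4)

Group: 6b(135b^2 + 42bt + 30b - 16t^2 - 52t - 40) - t(135b^2 + 42bt + 30b - 16t^2 - 52t - 40); both groups contain (135b^2 + 42bt + 30b - 16t^2 - 52t - 40), so (6b - t) is a factor with cofactor 135b^2 + 42bt + 30b - 16t^2 - 52t - 40.
The cofactor groups again: 135b^2 + 42bt + 30b - 16t^2 - 52t - 40 = 15b(9b - 2t - 4) + (8t + 10)(9b - 2t - 4); both groups contain (9b - 2t - 4), giving (15b + 8t + 10)(9b - 2t - 4).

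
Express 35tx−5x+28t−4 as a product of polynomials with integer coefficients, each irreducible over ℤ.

Group as (35tx+28t) + (−5x−4) = 7t(5x+4) − (5x+4).
Both groups share the factor (5x+4).

(5x+4)(7t−1)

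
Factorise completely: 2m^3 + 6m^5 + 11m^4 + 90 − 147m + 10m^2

Trying the rational-root candidates, m = 2/3 is a root, so (3m − 2) is a factor; dividing leaves 2m^4 + 5m^3 + 4m^2 + 6m − 45.
Next, m = 3/2 is a root, giving the factor (2m − 3) and quotient m^3 + 4m^2 + 8m + 15.
Next, m = −3 is a root, giving the factor (m + 3) and quotient m^2 + m + 5.
The quadratic m^2 + m + 5 has discriminant −19 < 0 and is irreducible over ℤ.

(2m − 3)(3m − 2)(m + 3)(m^2 + m + 5)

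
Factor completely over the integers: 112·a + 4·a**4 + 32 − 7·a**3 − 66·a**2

(4·a + 1)·(a + 4)·(a − 2)·(a − 4)

Among the possible rational roots, a = −4 is a root, so (a + 4) divides it; the quotient is 4·a**3 − 23·a**2 + 26·a + 8.
Continuing, a = 4 is a root, giving the factor (a − 4) and quotient 4·a**2 − 7·a − 2.
The remaining quadratic factors as (a − 2)(4·a + 1).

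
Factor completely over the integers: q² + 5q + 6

(q + 2)(q + 3)

Two integers with product 6 and sum 5 are 2 and 3.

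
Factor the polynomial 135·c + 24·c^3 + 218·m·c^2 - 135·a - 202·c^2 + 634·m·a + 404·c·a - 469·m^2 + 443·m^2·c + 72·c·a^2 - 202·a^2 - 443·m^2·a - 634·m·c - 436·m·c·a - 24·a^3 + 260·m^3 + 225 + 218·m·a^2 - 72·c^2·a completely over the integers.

(13·m + 2·c - 2·a - 15)·(4·m + 3·c - 3·a - 5)·(5·m + 4·c - 4·a + 3)

Group: 13·m·(20·m^2 + 31·m·c - 31·m·a - 13·m + 12·c^2 - 24·c·a - 11·c + 12·a^2 + 11·a - 15) + (2·c - 2·a - 15)·(20·m^2 + 31·m·c - 31·m·a - 13·m + 12·c^2 - 24·c·a - 11·c + 12·a^2 + 11·a - 15); both groups contain (20·m^2 + 31·m·c - 31·m·a - 13·m + 12·c^2 - 24·c·a - 11·c + 12·a^2 + 11·a - 15), so (13·m + 2·c - 2·a - 15) is a factor with cofactor 20·m^2 + 31·m·c - 31·m·a - 13·m + 12·c^2 - 24·c·a - 11·c + 12·a^2 + 11·a - 15.
The cofactor groups again: 20·m^2 + 31·m·c - 31·m·a - 13·m + 12·c^2 - 24·c·a - 11·c + 12·a^2 + 11·a - 15 = 4·m·(5·m + 4·c - 4·a + 3) + (3·c - 3·a - 5)·(5·m + 4·c - 4·a + 3); both groups contain (5·m + 4·c - 4·a + 3), giving (4·m + 3·c - 3·a - 5)·(5·m + 4·c - 4·a + 3).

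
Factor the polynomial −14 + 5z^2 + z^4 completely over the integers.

(z^2 + 7)(z^2 − 2)

Substitute u = z^2 to get a quadratic in u, then factor.
z^2 − 2 is irreducible over ℤ (2 is not a perfect square).
z^2 + 7 is irreducible over ℤ (always positive, so no real roots).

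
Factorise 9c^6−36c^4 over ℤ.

9c^4(c+2)(c−2)

Every term has a factor of 9c^4; factoring it out leaves c^2−4.
Recognize a difference of squares with the parts c and 2.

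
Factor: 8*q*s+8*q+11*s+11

(8*q+11)*(s+1)

Group as (8*q*s+8*q) + (11*s+11) = 8*q*(s+1) + 11*(s+1).
Both groups share the factor (s+1).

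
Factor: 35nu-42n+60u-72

(5u-6)(7n+12)

Group as (35nu-42n) + (60u-72) = 7n(5u-6) + 12(5u-6).
Both groups share the factor (5u-6).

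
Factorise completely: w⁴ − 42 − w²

(w² + 6)*(w² − 7)

Substitute u = w² to get a quadratic in u, then factor.
w² + 6 is irreducible over ℤ (always positive, so no real roots).
w² − 7 is irreducible over ℤ (7 is not a perfect square).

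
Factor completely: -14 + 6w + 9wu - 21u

Group as (9wu + 6w) + (-21u - 14) = 3w(3u + 2) - 7(3u + 2).
Both groups share the factor (3u + 2).

(3u + 2)(3w - 7)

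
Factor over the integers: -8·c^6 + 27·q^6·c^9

Factor out c^6 first: what remains is 27·q^6·c^3 - 8.
Recognize a difference of cubes with the parts 3·q^2·c and 2.

c^6·(3·q^2·c - 2)·(9·q^4·c^2 + 6·q^2·c + 4)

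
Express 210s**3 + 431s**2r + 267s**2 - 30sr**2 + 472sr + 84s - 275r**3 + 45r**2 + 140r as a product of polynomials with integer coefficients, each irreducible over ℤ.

(7s - 5r + 4)(10s + 11r + 7)(3s + 5r)

Group: 3s(70s**2 + 27sr + 89s - 55r**2 + 9r + 28) + 5r(70s**2 + 27sr + 89s - 55r**2 + 9r + 28); both groups contain (70s**2 + 27sr + 89s - 55r**2 + 9r + 28), so (3s + 5r) is a factor with cofactor 70s**2 + 27sr + 89s - 55r**2 + 9r + 28.
The cofactor groups again: 70s**2 + 27sr + 89s - 55r**2 + 9r + 28 = 10s(7s - 5r + 4) + (11r + 7)(7s - 5r + 4); both groups contain (7s - 5r + 4), giving (10s + 11r + 7)(7s - 5r + 4).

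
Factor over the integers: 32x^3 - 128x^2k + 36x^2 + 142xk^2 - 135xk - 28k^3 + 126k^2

(8x - 2k + 9)(x - 2k)(4x - 7k)

Group: 8x(4x^2 - 15xk + 14k^2) + (-2k + 9)(4x^2 - 15xk + 14k^2); both groups contain (4x^2 - 15xk + 14k^2), so (8x - 2k + 9) is a factor with cofactor 4x^2 - 15xk + 14k^2.
The cofactor groups again: 4x^2 - 15xk + 14k^2 = x(4x - 7k) - 2k(4x - 7k); both groups contain (4x - 7k), giving (x - 2k)(4x - 7k).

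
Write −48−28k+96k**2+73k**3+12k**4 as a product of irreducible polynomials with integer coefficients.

Testing divisors of the constant over divisors of the leading coefficient, k = −4 is a root, so (k+4) divides it; the quotient is 12k**3+25k**2−4k−12.
Next, k = 2/3 is a root, so (3k−2) divides it; the quotient is 4k**2+11k+6.
The remaining quadratic factors as (k+2)(4k+3).

(3k−2)(4k+3)(k+2)(k+4)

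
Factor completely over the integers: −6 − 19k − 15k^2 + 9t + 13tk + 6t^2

(6t − 5k − 3)(t + 3k + 2)

Group: 6t(t + 3k + 2) + (−5k − 3)(t + 3k + 2); both groups contain (t + 3k + 2).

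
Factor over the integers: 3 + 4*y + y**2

Two integers with product 3 and sum 4 are 1 and 3.

(y + 1)*(y + 3)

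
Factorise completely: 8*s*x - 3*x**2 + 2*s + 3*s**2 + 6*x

Group: s*(3*s - x + 2) + 3*x*(3*s - x + 2); both groups contain (3*s - x + 2).

(3*s - x + 2)*(s + 3*x)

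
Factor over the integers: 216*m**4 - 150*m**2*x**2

6*m**2*(6*m + 5*x)*(6*m - 5*x)

Factor out 6*m**2, leaving 36*m**2 - 25*x**2, which is a difference of two squares.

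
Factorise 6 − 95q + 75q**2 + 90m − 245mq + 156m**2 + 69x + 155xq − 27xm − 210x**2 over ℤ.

−(15x − 12m + 5q − 6)(14x + 13m − 15q + 1)

Group: −14x(15x − 12m + 5q − 6) + (−13m + 15q − 1)(15x − 12m + 5q − 6); both groups contain (15x − 12m + 5q − 6).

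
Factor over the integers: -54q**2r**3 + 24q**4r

Pull out the common factor 6q**2r; 4q**2 - 9r**2 is a difference of squares.

6q**2r(2q + 3r)(2q - 3r)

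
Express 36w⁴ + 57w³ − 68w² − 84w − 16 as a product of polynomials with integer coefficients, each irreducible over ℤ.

Among the possible rational roots, w = −2/3 is a root, giving the factor (3w + 2) and quotient 12w³ + 11w² − 30w − 8.
Continuing, w = 4/3 is a root, so (3w − 4) is a factor; dividing leaves 4w² + 9w + 2.
The remaining quadratic factors as (w + 2)(4w + 1).

(3w + 2)(3w − 4)(4w + 1)(w + 2)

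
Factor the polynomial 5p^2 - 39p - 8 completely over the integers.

(5p + 1)(p - 8)

Need a pair with product 5·(-8) = -40 and sum -39: that's -40 and 1.
Split the middle term: 5p^2 - 40p + p - 8 = 5p(p - 8) + (p - 8).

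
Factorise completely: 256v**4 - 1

(4v)⁴ − (1)⁴ = ((4v)² − (1)²)((4v)² + (1)²); the first factor splits again, the second (16v**2 + 1) is irreducible.

(4v + 1)(4v - 1)(16v**2 + 1)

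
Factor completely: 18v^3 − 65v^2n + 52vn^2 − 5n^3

(2v − 5n)(9v − n)(v − n)

Group: v(18v^2 − 47vn + 5n^2) − n(18v^2 − 47vn + 5n^2); both groups contain (18v^2 − 47vn + 5n^2), so (v − n) is a factor with cofactor 18v^2 − 47vn + 5n^2.
The cofactor groups again: 18v^2 − 47vn + 5n^2 = 9v(2v − 5n) − n(2v − 5n); both groups contain (2v − 5n), giving (9v − n)(2v − 5n).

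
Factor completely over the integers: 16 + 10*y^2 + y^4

(y^2 + 2)*(y^2 + 8)

Substitute u = y^2 to get a quadratic in u, then factor.
y^2 + 2 is irreducible over ℤ (always positive, so no real roots).
y^2 + 8 is irreducible over ℤ (always positive, so no real roots).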